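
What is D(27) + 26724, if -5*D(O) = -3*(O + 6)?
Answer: 133719/5 ≈ 26744.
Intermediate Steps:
D(O) = 18/5 + 3*O/5 (D(O) = -(-3)*(O + 6)/5 = -(-3)*(6 + O)/5 = -(-18 - 3*O)/5 = 18/5 + 3*O/5)
D(27) + 26724 = (18/5 + (⅗)*27) + 26724 = (18/5 + 81/5) + 26724 = 99/5 + 26724 = 133719/5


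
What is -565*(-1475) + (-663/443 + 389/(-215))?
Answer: 79374487003/95245 ≈ 8.3337e+5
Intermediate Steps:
-565*(-1475) + (-663/443 + 389/(-215)) = 833375 + (-663*1/443 + 389*(-1/215)) = 833375 + (-663/443 - 389/215) = 833375 - 314872/95245 = 79374487003/95245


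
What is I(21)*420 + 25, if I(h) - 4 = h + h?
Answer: 19345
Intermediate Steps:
I(h) = 4 + 2*h (I(h) = 4 + (h + h) = 4 + 2*h)
I(21)*420 + 25 = (4 + 2*21)*420 + 25 = (4 + 42)*420 + 25 = 46*420 + 25 = 19320 + 25 = 19345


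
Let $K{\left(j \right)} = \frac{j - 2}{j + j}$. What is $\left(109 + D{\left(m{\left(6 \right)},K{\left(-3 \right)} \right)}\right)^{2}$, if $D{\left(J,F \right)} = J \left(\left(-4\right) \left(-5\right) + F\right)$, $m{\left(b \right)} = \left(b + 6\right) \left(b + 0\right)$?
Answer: $2588881$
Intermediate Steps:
$m{\left(b \right)} = b \left(6 + b\right)$ ($m{\left(b \right)} = \left(6 + b\right) b = b \left(6 + b\right)$)
$K{\left(j \right)} = \frac{-2 + j}{2 j}$
$D{\left(J,F \right)} = J \left(20 + F\right)$
$\left(109 + D{\left(m{\left(6 \right)},K{\left(-3 \right)} \right)}\right)^{2} = \left(109 + 6 \left(6 + 6\right) \left(20 + \frac{-2 - 3}{2 \left(-3\right)}\right)\right)^{2} = \left(109 + 6 \cdot 12 \left(20 + \frac{1}{2} \left(- \frac{1}{3}\right) \left(-5\right)\right)\right)^{2} = \left(109 + 72 \left(20 + \frac{5}{6}\right)\right)^{2} = \left(109 + 72 \cdot \frac{125}{6}\right)^{2} = \left(109 + 1500\right)^{2} = 1609^{2} = 2588881$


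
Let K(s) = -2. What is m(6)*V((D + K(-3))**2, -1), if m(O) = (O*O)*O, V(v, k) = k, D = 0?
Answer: -216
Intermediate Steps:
m(O) = O**3 (m(O) = O**2*O = O**3)
m(6)*V((D + K(-3))**2, -1) = 6**3*(-1) = 216*(-1) = -216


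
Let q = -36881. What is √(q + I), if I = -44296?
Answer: I*√81177 ≈ 284.92*I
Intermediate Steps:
√(q + I) = √(-36881 - 44296) = √(-81177) = I*√81177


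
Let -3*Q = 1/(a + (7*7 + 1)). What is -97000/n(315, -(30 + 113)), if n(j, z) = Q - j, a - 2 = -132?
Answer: 23280000/75599 ≈ 307.94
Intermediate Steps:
a = -130 (a = 2 - 132 = -130)
Q = 1/240 (Q = -1/(3*(-130 + (7*7 + 1))) = -1/(3*(-130 + (49 + 1))) = -1/(3*(-130 + 50)) = -⅓/(-80) = -⅓*(-1/80) = 1/240 ≈ 0.0041667)
n(j, z) = 1/240 - j
-97000/n(315, -(30 + 113)) = -97000/(1/240 - 1*315) = -97000/(1/240 - 315) = -97000/(-75599/240) = -97000*(-240/75599) = 23280000/75599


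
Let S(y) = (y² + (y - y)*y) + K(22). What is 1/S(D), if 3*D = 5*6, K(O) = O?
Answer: 1/122 ≈ 0.0081967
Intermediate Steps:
D = 10 (D = (5*6)/3 = (⅓)*30 = 10)
S(y) = 22 + y² (S(y) = (y² + (y - y)*y) + 22 = (y² + 0*y) + 22 = (y² + 0) + 22 = y² + 22 = 22 + y²)
1/S(D) = 1/(22 + 10²) = 1/(22 + 100) = 1/122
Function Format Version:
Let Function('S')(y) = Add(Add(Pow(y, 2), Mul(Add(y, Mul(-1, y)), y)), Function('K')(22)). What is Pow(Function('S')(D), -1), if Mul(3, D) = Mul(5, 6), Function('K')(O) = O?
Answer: Rational(1, 122) ≈ 0.0081967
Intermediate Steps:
D = 10 (D = Mul(Rational(1, 3), Mul(5, 6)) = Mul(Rational(1, 3), 30) = 10)
Function('S')(y) = Add(22, Pow(y, 2)) (Function('S')(y) = Add(Add(Pow(y, 2), Mul(Add(y, Mul(-1, y)), y)), 22) = Add(Add(Pow(y, 2), Mul(0, y)), 22) = Add(Add(Pow(y, 2), 0), 22) = Add(Pow(y, 2), 22) = Add(22, Pow(y, 2)))
Pow(Function('S')(D), -1) = Pow(Add(22, Pow(10, 2)), -1) = Pow(Add(22, 100), -1) = Pow(122, -1) = Rational(1, 122)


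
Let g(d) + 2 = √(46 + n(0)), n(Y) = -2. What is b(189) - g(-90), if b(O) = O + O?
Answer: 380 - 2*√11 ≈ 373.37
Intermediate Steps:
b(O) = 2*O
g(d) = -2 + 2*√11 (g(d) = -2 + √(46 - 2) = -2 + √44 = -2 + 2*√11)
b(189) - g(-90) = 2*189 - (-2 + 2*√11) = 378 + (2 - 2*√11) = 380 - 2*√11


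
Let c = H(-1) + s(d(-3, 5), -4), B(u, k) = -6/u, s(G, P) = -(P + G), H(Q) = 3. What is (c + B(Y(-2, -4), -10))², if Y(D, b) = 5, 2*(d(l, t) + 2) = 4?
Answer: 841/25 ≈ 33.640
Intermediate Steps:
d(l, t) = 0 (d(l, t) = -2 + (½)*4 = -2 + 2 = 0)
s(G, P) = -G - P (s(G, P) = -(G + P) = -G - P)
B(u, k) = -6/u
c = 7 (c = 3 + (-1*0 - 1*(-4)) = 3 + (0 + 4) = 3 + 4 = 7)
(c + B(Y(-2, -4), -10))² = (7 - 6/5)² = (29/5)² = 841/25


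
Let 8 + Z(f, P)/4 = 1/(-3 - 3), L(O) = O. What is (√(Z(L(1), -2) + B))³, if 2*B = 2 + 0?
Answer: -95*I*√285/9 ≈ -178.2*I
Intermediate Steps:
Z(f, P) = -98/3 (Z(f, P) = -32 + 4/(-3 - 3) = -32 + 4/(-6) = -32 + 4*(-⅙) = -32 - ⅔ = -98/3)
B = 1 (B = (2 + 0)/2 = (½)*2 = 1)
(√(Z(L(1), -2) + B))³ = (√(-98/3 + 1))³ = (√(-95/3))³ = (I*√285/3)³ = -95*I*√285/9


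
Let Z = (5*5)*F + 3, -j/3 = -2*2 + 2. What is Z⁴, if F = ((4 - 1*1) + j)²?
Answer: 16914992230656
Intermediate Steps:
j = 6 (j = -3*(-2*2 + 2) = -3*(-4 + 2) = -3*(-2) = 6)
F = 81 (F = ((4 - 1*1) + 6)² = ((4 - 1) + 6)² = (3 + 6)² = 9² = 81)
Z = 2028 (Z = (5*5)*81 + 3 = 25*81 + 3 = 2025 + 3 = 2028)
Z⁴ = 2028⁴ = 16914992230656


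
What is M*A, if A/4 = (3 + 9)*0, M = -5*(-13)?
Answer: 0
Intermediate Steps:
M = 65
A = 0 (A = 4*((3 + 9)*0) = 4*(12*0) = 4*0 = 0)
M*A = 65*0 = 0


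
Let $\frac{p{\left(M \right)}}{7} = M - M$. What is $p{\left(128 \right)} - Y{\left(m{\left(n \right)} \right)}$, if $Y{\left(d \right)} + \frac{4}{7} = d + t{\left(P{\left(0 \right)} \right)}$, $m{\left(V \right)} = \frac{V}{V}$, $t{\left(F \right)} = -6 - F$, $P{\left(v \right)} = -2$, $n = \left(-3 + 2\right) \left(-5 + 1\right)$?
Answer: $\frac{25}{7} \approx 3.5714$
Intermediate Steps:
$p{\left(M \right)} = 0$ ($p{\left(M \right)} = 7 \left(M - M\right) = 7 \cdot 0 = 0$)
$n = 4$ ($n = \left(-1\right) \left(-4\right) = 4$)
$m{\left(V \right)} = 1$
$Y{\left(d \right)} = - \frac{32}{7} + d$ ($Y{\left(d \right)} = - \frac{4}{7} + \left(d - 4\right) = - \frac{4}{7} + \left(-4 + d\right) = - \frac{32}{7} + d$)
$p{\left(128 \right)} - Y{\left(m{\left(n \right)} \right)} = 0 - \left(- \frac{32}{7} + 1\right) = 0 - - \frac{25}{7} = 0 + \frac{25}{7} = \frac{25}{7}$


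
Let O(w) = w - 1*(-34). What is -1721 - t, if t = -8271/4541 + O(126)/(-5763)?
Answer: -44989804210/26169783 ≈ -1719.2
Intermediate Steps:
O(w) = 34 + w (O(w) = w + 34 = 34 + w)
t = -48392333/26169783 (t = -8271/4541 + (34 + 126)/(-5763) = -8271*1/4541 + 160*(-1/5763) = -8271/4541 - 160/5763 = -48392333/26169783 ≈ -1.8492)
-1721 - t = -1721 - 1*(-48392333/26169783) = -1721 + 48392333/26169783 = -44989804210/26169783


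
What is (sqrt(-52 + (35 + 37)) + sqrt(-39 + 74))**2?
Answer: 55 + 20*sqrt(7) ≈ 107.92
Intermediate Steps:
(sqrt(-52 + (35 + 37)) + sqrt(-39 + 74))**2 = (sqrt(-52 + 72) + sqrt(35))**2 = (sqrt(20) + sqrt(35))**2 = (2*sqrt(5) + sqrt(35))**2 = (sqrt(35) + 2*sqrt(5))**2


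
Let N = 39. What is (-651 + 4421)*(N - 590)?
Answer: -2077270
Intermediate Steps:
(-651 + 4421)*(N - 590) = (-651 + 4421)*(39 - 590) = 3770*(-551) = -2077270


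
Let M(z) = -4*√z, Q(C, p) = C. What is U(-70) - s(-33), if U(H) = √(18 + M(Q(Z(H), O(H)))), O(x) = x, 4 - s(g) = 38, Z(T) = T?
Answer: 34 + √(18 - 4*I*√70) ≈ 39.292 - 3.1623*I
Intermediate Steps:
s(g) = -34 (s(g) = 4 - 1*38 = 4 - 38 = -34)
U(H) = √(18 - 4*√H)
U(-70) - s(-33) = √(18 - 4*I*√70) - 1*(-34) = √(18 - 4*I*√70) + 34 = 34 + √(18 - 4*I*√70)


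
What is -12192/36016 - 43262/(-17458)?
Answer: 42039883/19648979 ≈ 2.1395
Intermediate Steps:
-12192/36016 - 43262/(-17458) = -12192*1/36016 - 43262*(-1/17458) = -762/2251 + 21631/8729 = 42039883/19648979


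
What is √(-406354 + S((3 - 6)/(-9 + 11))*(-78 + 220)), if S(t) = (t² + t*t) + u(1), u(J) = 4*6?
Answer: I*√402307 ≈ 634.28*I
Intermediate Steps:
u(J) = 24
S(t) = 24 + 2*t² (S(t) = (t² + t*t) + 24 = (t² + t²) + 24 = 2*t² + 24 = 24 + 2*t²)
√(-406354 + S((3 - 6)/(-9 + 11))*(-78 + 220)) = √(-406354 + (24 + 2*((3 - 6)/(-9 + 11))²)*(-78 + 220)) = √(-406354 + (24 + 2*(-3/2)²)*142) = √(-406354 + (24 + 2*(9/4))*142) = √(-406354 + (24 + 9/2)*142) = √(-406354 + (57/2)*142) = √(-406354 + 4047) = √(-402307) = I*√402307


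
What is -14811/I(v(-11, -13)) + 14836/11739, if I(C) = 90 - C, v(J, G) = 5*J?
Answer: -171715109/1702155 ≈ -100.88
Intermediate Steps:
-14811/I(v(-11, -13)) + 14836/11739 = -14811/(90 - 5*(-11)) + 14836/11739 = -14811/(90 - 1*(-55)) + 14836*(1/11739) = -14811/(90 + 55) + 14836/11739 = -14811/145 + 14836/11739 = -171715109/1702155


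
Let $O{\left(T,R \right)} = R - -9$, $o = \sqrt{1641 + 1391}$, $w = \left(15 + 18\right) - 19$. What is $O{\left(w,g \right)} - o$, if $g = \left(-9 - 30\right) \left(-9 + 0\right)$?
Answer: $360 - 2 \sqrt{758} \approx 304.94$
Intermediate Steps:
$w = 14$ ($w = 33 - 19 = 14$)
$g = 351$ ($g = \left(-39\right) \left(-9\right) = 351$)
$o = 2 \sqrt{758}$ ($o = \sqrt{3032} = 2 \sqrt{758} \approx 55.064$)
$O{\left(T,R \right)} = 9 + R$ ($O{\left(T,R \right)} = R + 9 = 9 + R$)
$O{\left(w,g \right)} - o = \left(9 + 351\right) - 2 \sqrt{758} = 360 - 2 \sqrt{758}$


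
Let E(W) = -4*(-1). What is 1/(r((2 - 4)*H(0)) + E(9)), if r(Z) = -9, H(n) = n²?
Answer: -⅕ ≈ -0.20000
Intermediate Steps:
E(W) = 4
1/(r((2 - 4)*H(0)) + E(9)) = 1/(-9 + 4) = 1/(-5) = -⅕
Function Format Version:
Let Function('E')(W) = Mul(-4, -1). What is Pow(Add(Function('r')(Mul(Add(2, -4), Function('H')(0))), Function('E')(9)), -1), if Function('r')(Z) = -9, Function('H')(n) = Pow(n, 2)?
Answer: Rational(-1, 5) ≈ -0.20000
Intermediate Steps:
Function('E')(W) = 4
Pow(Add(Function('r')(Mul(Add(2, -4), Function('H')(0))), Function('E')(9)), -1) = Pow(Add(-9, 4), -1) = Pow(-5, -1) = Rational(-1, 5)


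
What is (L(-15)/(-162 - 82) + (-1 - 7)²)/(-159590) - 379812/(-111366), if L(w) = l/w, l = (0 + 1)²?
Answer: 12323437490533/3613822987800 ≈ 3.4101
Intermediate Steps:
l = 1 (l = 1² = 1)
L(w) = 1/w
(L(-15)/(-162 - 82) + (-1 - 7)²)/(-159590) - 379812/(-111366) = (1/((-15)*(-162 - 82)) + (-1 - 7)²)/(-159590) - 379812/(-111366) = (-1/15/(-244) + (-8)²)*(-1/159590) - 379812*(-1/111366) = (-1/15*(-1/244) + 64)*(-1/159590) + 63302/18561 = (1/3660 + 64)*(-1/159590) + 63302/18561 = (234241/3660)*(-1/159590) + 63302/18561 = -234241/584099400 + 63302/18561 = 12323437490533/3613822987800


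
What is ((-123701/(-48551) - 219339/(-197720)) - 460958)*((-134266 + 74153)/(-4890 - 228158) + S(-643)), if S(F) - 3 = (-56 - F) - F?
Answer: -1271762437312007288260547/2237145142938560 ≈ -5.6848e+8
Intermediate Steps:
S(F) = -53 - 2*F (S(F) = 3 + ((-56 - F) - F) = 3 + (-56 - 2*F) = -53 - 2*F)
((-123701/(-48551) - 219339/(-197720)) - 460958)*((-134266 + 74153)/(-4890 - 228158) + S(-643)) = ((-123701/(-48551) - 219339/(-197720)) - 460958)*((-134266 + 74153)/(-4890 - 228158) + (-53 - 2*(-643))) = ((-123701*(-1/48551) - 219339*(-1/197720)) - 460958)*(-60113/(-233048) + (-53 + 1286)) = ((123701/48551 + 219339/197720) - 460958)*(-60113*(-1/233048) + 1233) = (35107289509/9599503720 - 460958)*(60113/233048 + 1233) = -4424932928474251/9599503720*287408297/233048 = -1271762437312007288260547/2237145142938560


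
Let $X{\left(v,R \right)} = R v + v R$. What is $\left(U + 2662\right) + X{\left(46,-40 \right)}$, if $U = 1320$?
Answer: $302$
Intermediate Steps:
$X{\left(v,R \right)} = 2 R v$ ($X{\left(v,R \right)} = R v + R v = 2 R v$)
$\left(U + 2662\right) + X{\left(46,-40 \right)} = \left(1320 + 2662\right) + 2 \left(-40\right) 46 = 3982 - 3680 = 302$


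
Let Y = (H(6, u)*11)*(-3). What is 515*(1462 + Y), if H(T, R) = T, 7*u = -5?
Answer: 650960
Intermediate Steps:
u = -5/7 (u = (⅐)*(-5) = -5/7 ≈ -0.71429)
Y = -198 (Y = (6*11)*(-3) = 66*(-3) = -198)
515*(1462 + Y) = 515*(1462 - 198) = 515*1264 = 650960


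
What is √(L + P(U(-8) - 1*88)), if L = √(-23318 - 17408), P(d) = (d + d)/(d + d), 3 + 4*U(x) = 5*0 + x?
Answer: √(1 + I*√40726) ≈ 10.07 + 10.02*I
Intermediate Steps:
U(x) = -¾ + x/4 (U(x) = -¾ + (5*0 + x)/4 = -¾ + (0 + x)/4 = -¾ + x/4)
P(d) = 1 (P(d) = (2*d)/((2*d)) = (2*d)*(1/(2*d)) = 1)
L = I*√40726 (L = √(-40726) = I*√40726 ≈ 201.81*I)
√(L + P(U(-8) - 1*88)) = √(I*√40726 + 1) = √(1 + I*√40726)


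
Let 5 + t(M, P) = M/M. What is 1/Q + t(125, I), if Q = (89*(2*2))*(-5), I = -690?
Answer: -7121/1780 ≈ -4.0006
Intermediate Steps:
t(M, P) = -4 (t(M, P) = -5 + M/M = -5 + 1 = -4)
Q = -1780 (Q = (89*4)*(-5) = 356*(-5) = -1780)
1/Q + t(125, I) = 1/(-1780) - 4 = -1/1780 - 4 = -7121/1780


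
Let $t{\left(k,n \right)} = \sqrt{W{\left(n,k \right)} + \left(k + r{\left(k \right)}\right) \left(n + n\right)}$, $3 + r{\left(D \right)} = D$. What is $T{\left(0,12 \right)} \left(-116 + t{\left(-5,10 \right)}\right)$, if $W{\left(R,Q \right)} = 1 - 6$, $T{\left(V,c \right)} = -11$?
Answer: $1276 - 11 i \sqrt{265} \approx 1276.0 - 179.07 i$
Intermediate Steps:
$r{\left(D \right)} = -3 + D$
$W{\left(R,Q \right)} = -5$ ($W{\left(R,Q \right)} = 1 - 6 = -5$)
$t{\left(k,n \right)} = \sqrt{-5 + 2 n \left(-3 + 2 k\right)}$ ($t{\left(k,n \right)} = \sqrt{-5 + \left(k + \left(-3 + k\right)\right) \left(n + n\right)} = \sqrt{-5 + \left(-3 + 2 k\right) 2 n} = \sqrt{-5 + 2 n \left(-3 + 2 k\right)}$)
$T{\left(0,12 \right)} \left(-116 + t{\left(-5,10 \right)}\right) = - 11 \left(-116 + \sqrt{-5 - 60 + 4 \left(-5\right) 10}\right) = - 11 \left(-116 + \sqrt{-5 - 60 - 200}\right) = - 11 \left(-116 + \sqrt{-265}\right) = - 11 \left(-116 + i \sqrt{265}\right) = 1276 - 11 i \sqrt{265}$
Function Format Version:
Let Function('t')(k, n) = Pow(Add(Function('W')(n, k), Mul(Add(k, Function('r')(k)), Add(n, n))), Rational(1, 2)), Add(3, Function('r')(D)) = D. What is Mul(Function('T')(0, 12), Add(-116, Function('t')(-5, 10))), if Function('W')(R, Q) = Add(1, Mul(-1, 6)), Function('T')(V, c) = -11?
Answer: Add(1276, Mul(-11, I, Pow(265, Rational(1, 2)))) ≈ Add(1276.0, Mul(-179.07, I))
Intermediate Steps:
Function('r')(D) = Add(-3, D)
Function('W')(R, Q) = -5 (Function('W')(R, Q) = Add(1, -6) = -5)
Function('t')(k, n) = Pow(Add(-5, Mul(2, n, Add(-3, Mul(2, k)))), Rational(1, 2)) (Function('t')(k, n) = Pow(Add(-5, Mul(Add(k, Add(-3, k)), Add(n, n))), Rational(1, 2)) = Pow(Add(-5, Mul(Add(-3, Mul(2, k)), Mul(2, n))), Rational(1, 2)) = Pow(Add(-5, Mul(2, n, Add(-3, Mul(2, k)))), Rational(1, 2)))
Mul(Function('T')(0, 12), Add(-116, Function('t')(-5, 10))) = Mul(-11, Add(-116, Pow(Add(-5, Mul(-6, 10), Mul(4, -5, 10)), Rational(1, 2)))) = Mul(-11, Add(-116, Pow(Add(-5, -60, -200), Rational(1, 2)))) = Mul(-11, Add(-116, Pow(-265, Rational(1, 2)))) = Mul(-11, Add(-116, Mul(I, Pow(265, Rational(1, 2))))) = Add(1276, Mul(-11, I, Pow(265, Rational(1, 2))))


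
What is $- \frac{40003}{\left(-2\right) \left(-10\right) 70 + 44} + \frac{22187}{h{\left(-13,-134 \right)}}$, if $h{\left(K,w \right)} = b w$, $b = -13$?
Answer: $- \frac{18823599}{1257724} \approx -14.966$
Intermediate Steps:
$h{\left(K,w \right)} = - 13 w$
$- \frac{40003}{\left(-2\right) \left(-10\right) 70 + 44} + \frac{22187}{h{\left(-13,-134 \right)}} = - \frac{40003}{\left(-2\right) \left(-10\right) 70 + 44} + \frac{22187}{\left(-13\right) \left(-134\right)} = - \frac{40003}{20 \cdot 70 + 44} + \frac{22187}{1742} = - \frac{40003}{1400 + 44} + 22187 \cdot \frac{1}{1742} = - \frac{40003}{1444} + \frac{22187}{1742} = - \frac{18823599}{1257724}$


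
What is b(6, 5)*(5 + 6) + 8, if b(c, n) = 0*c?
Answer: 8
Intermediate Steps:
b(c, n) = 0
b(6, 5)*(5 + 6) + 8 = 0*(5 + 6) + 8 = 0*11 + 8 = 0 + 8 = 8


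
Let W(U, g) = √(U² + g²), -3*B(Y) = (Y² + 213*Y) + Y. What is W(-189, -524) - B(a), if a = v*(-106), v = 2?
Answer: -424/3 + √310297 ≈ 415.71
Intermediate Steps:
a = -212 (a = 2*(-106) = -212)
B(Y) = -214*Y/3 - Y²/3 (B(Y) = -((Y² + 213*Y) + Y)/3 = -(Y² + 214*Y)/3 = -214*Y/3 - Y²/3)
W(-189, -524) - B(a) = √((-189)² + (-524)²) - (-1)*(-212)*(214 - 212)/3 = √(35721 + 274576) - (-1)*(-212)*2/3 = √310297 - 1*424/3 = √310297 - 424/3 = -424/3 + √310297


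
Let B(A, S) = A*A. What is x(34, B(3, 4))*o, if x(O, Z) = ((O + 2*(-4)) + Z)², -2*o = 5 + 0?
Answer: -6125/2 ≈ -3062.5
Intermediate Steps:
o = -5/2 (o = -(5 + 0)/2 = -½*5 = -5/2 ≈ -2.5000)
B(A, S) = A²
x(O, Z) = (-8 + O + Z)² (x(O, Z) = ((O - 8) + Z)² = ((-8 + O) + Z)² = (-8 + O + Z)²)
x(34, B(3, 4))*o = (-8 + 34 + 3²)²*(-5/2) = (-8 + 34 + 9)²*(-5/2) = 35²*(-5/2) = 1225*(-5/2) = -6125/2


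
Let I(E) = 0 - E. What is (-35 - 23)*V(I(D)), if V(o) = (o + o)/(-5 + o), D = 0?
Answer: 0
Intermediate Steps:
I(E) = -E
V(o) = 2*o/(-5 + o) (V(o) = (2*o)/(-5 + o) = 2*o/(-5 + o))
(-35 - 23)*V(I(D)) = (-35 - 23)*(2*(-1*0)/(-5 - 1*0)) = -116*0/(-5 + 0) = -116*0/(-5) = -116*0*(-1)/5 = -58*0 = 0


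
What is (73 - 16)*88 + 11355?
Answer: 16371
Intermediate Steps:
(73 - 16)*88 + 11355 = 57*88 + 11355 = 5016 + 11355 = 16371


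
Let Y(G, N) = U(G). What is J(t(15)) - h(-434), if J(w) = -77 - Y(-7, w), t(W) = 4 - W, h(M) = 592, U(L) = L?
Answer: -662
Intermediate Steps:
Y(G, N) = G
J(w) = -70 (J(w) = -77 - 1*(-7) = -77 + 7 = -70)
J(t(15)) - h(-434) = -70 - 1*592 = -70 - 592 = -662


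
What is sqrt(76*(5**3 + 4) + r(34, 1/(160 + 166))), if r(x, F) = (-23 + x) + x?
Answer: 7*sqrt(201) ≈ 99.242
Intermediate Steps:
r(x, F) = -23 + 2*x
sqrt(76*(5**3 + 4) + r(34, 1/(160 + 166))) = sqrt(76*(5**3 + 4) + (-23 + 2*34)) = sqrt(76*(125 + 4) + (-23 + 68)) = sqrt(76*129 + 45) = sqrt(9804 + 45) = sqrt(9849) = 7*sqrt(201)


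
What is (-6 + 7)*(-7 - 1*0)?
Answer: -7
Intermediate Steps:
(-6 + 7)*(-7 - 1*0) = 1*(-7 + 0) = 1*(-7) = -7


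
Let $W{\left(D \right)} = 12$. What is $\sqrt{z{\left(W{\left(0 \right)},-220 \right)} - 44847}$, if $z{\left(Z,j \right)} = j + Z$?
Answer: $i \sqrt{45055} \approx 212.26 i$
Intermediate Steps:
$z{\left(Z,j \right)} = Z + j$
$\sqrt{z{\left(W{\left(0 \right)},-220 \right)} - 44847} = \sqrt{\left(12 - 220\right) - 44847} = \sqrt{-208 - 44847} = \sqrt{-45055} = i \sqrt{45055}$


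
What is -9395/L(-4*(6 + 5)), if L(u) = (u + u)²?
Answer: -9395/7744 ≈ -1.2132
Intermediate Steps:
L(u) = 4*u² (L(u) = (2*u)² = 4*u²)
-9395/L(-4*(6 + 5)) = -9395*1/(64*(6 + 5)²) = -9395/(4*(-4*11)²) = -9395/(4*(-44)²) = -9395/(4*1936) = -9395/7744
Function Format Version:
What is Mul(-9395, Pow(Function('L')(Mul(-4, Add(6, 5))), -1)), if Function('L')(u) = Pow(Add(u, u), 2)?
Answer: Rational(-9395, 7744) ≈ -1.2132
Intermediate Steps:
Function('L')(u) = Mul(4, Pow(u, 2)) (Function('L')(u) = Pow(Mul(2, u), 2) = Mul(4, Pow(u, 2)))
Mul(-9395, Pow(Function('L')(Mul(-4, Add(6, 5))), -1)) = Mul(-9395, Pow(Mul(4, Pow(Mul(-4, Add(6, 5)), 2)), -1)) = Mul(-9395, Pow(Mul(4, Pow(Mul(-4, 11), 2)), -1)) = Mul(-9395, Pow(Mul(4, Pow(-44, 2)), -1)) = Mul(-9395, Pow(Mul(4, 1936), -1)) = Mul(-9395, Pow(7744, -1)) = Mul(-9395, Rational(1, 7744)) = Rational(-9395, 7744)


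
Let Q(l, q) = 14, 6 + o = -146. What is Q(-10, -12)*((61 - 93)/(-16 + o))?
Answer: 8/3 ≈ 2.6667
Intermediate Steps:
o = -152 (o = -6 - 146 = -152)
Q(-10, -12)*((61 - 93)/(-16 + o)) = 14*((61 - 93)/(-16 - 152)) = 14*(-32/(-168)) = 14*(-32*(-1/168)) = 14*(4/21) = 8/3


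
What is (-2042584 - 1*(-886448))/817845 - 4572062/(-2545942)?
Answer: 56841631877/148727566785 ≈ 0.38219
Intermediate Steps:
(-2042584 - 1*(-886448))/817845 - 4572062/(-2545942) = (-2042584 + 886448)*(1/817845) - 4572062*(-1/2545942) = -1156136*1/817845 + 2286031/1272971 = -1156136/817845 + 2286031/1272971 = 56841631877/148727566785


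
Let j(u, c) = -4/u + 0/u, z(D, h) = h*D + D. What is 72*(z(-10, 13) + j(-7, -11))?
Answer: -70272/7 ≈ -10039.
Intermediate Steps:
z(D, h) = D + D*h (z(D, h) = D*h + D = D + D*h)
j(u, c) = -4/u (j(u, c) = -4/u + 0 = -4/u)
72*(z(-10, 13) + j(-7, -11)) = 72*(-10*(1 + 13) - 4/(-7)) = 72*(-10*14 - 4*(-⅐)) = 72*(-140 + 4/7) = 72*(-976/7) = -70272/7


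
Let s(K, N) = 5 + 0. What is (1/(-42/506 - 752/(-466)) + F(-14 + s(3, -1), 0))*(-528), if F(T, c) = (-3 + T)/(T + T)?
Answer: -62887792/90235 ≈ -696.93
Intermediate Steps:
s(K, N) = 5
F(T, c) = (-3 + T)/(2*T) (F(T, c) = (-3 + T)/((2*T)) = (-3 + T)*(1/(2*T)) = (-3 + T)/(2*T))
(1/(-42/506 - 752/(-466)) + F(-14 + s(3, -1), 0))*(-528) = (1/(-42/506 - 752/(-466)) + (-3 + (-14 + 5))/(2*(-14 + 5)))*(-528) = (1/(-42*1/506 - 752*(-1/466)) + (½)*(-3 - 9)/(-9))*(-528) = (1/(-21/253 + 376/233) + (½)*(-⅑)*(-12))*(-528) = (1/(90235/58949) + ⅔)*(-528) = (58949/90235 + ⅔)*(-528) = (357317/270705)*(-528) = -62887792/90235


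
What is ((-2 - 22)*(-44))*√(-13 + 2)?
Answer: 1056*I*√11 ≈ 3502.4*I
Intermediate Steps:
((-2 - 22)*(-44))*√(-13 + 2) = (-24*(-44))*√(-11) = 1056*(I*√11) = 1056*I*√11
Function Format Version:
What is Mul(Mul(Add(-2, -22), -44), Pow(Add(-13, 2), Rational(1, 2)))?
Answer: Mul(1056, I, Pow(11, Rational(1, 2))) ≈ Mul(3502.4, I)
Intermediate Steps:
Mul(Mul(Add(-2, -22), -44), Pow(Add(-13, 2), Rational(1, 2))) = Mul(Mul(-24, -44), Pow(-11, Rational(1, 2))) = Mul(1056, Mul(I, Pow(11, Rational(1, 2)))) = Mul(1056, I, Pow(11, Rational(1, 2)))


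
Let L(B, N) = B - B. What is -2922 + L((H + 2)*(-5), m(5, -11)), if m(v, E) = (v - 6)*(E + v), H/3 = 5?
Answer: -2922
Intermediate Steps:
H = 15 (H = 3*5 = 15)
m(v, E) = (-6 + v)*(E + v)
L(B, N) = 0
-2922 + L((H + 2)*(-5), m(5, -11)) = -2922 + 0 = -2922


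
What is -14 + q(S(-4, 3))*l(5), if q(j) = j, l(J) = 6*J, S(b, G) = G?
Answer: 76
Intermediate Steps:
-14 + q(S(-4, 3))*l(5) = -14 + 3*(6*5) = -14 + 3*30 = -14 + 90 = 76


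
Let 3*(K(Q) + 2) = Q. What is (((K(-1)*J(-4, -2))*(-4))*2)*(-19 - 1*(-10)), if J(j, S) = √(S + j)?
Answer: -168*I*√6 ≈ -411.51*I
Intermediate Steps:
K(Q) = -2 + Q/3
(((K(-1)*J(-4, -2))*(-4))*2)*(-19 - 1*(-10)) = ((((-2 + (⅓)*(-1))*√(-2 - 4))*(-4))*2)*(-19 - 1*(-10)) = ((((-2 - ⅓)*√(-6))*(-4))*2)*(-19 + 10) = ((-7*I*√6/3*(-4))*2)*(-9) = ((28*I*√6/3)*2)*(-9) = (56*I*√6/3)*(-9) = -168*I*√6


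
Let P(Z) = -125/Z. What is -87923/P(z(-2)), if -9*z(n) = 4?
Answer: -351692/1125 ≈ -312.62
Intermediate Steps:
z(n) = -4/9 (z(n) = -⅑*4 = -4/9)
-87923/P(z(-2)) = -87923/((-125/(-4/9))) = -87923/((-125*(-9/4))) = -87923/1125/4 = -87923*4/1125 = -351692/1125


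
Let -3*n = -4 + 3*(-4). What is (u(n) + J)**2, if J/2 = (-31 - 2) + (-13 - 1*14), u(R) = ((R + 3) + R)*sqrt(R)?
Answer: 415696/27 - 13120*sqrt(3)/3 ≈ 7821.3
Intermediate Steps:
n = 16/3 (n = -(-4 + 3*(-4))/3 = -(-4 - 12)/3 = -1/3*(-16) = 16/3 ≈ 5.3333)
u(R) = sqrt(R)*(3 + 2*R) (u(R) = ((3 + R) + R)*sqrt(R) = (3 + 2*R)*sqrt(R) = sqrt(R)*(3 + 2*R))
J = -120 (J = 2*((-31 - 2) + (-13 - 1*14)) = 2*(-33 + (-13 - 14)) = 2*(-33 - 27) = 2*(-60) = -120)
(u(n) + J)**2 = (sqrt(16/3)*(3 + 2*(16/3)) - 120)**2 = ((4*sqrt(3)/3)*(3 + 32/3) - 120)**2 = ((4*sqrt(3)/3)*(41/3) - 120)**2 = (164*sqrt(3)/9 - 120)**2 = (-120 + 164*sqrt(3)/9)**2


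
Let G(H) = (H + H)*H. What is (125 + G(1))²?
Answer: 16129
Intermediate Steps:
G(H) = 2*H² (G(H) = (2*H)*H = 2*H²)
(125 + G(1))² = (125 + 2*1²)² = (125 + 2*1)² = (125 + 2)² = 127² = 16129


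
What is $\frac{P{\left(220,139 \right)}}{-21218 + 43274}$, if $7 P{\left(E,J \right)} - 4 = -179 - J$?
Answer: $- \frac{157}{77196} \approx -0.0020338$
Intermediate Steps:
$P{\left(E,J \right)} = -25 - \frac{J}{7}$ ($P{\left(E,J \right)} = \frac{4}{7} + \frac{-179 - J}{7} = \frac{4}{7} - \left(\frac{179}{7} + \frac{J}{7}\right) = -25 - \frac{J}{7}$)
$\frac{P{\left(220,139 \right)}}{-21218 + 43274} = \frac{-25 - \frac{139}{7}}{-21218 + 43274} = \frac{-25 - \frac{139}{7}}{22056} = \left(- \frac{314}{7}\right) \frac{1}{22056} = - \frac{157}{77196}$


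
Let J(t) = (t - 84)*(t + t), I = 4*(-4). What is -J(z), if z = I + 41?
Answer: 2950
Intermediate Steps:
I = -16
z = 25 (z = -16 + 41 = 25)
J(t) = 2*t*(-84 + t) (J(t) = (-84 + t)*(2*t) = 2*t*(-84 + t))
-J(z) = -2*25*(-84 + 25) = -2*25*(-59) = -1*(-2950) = 2950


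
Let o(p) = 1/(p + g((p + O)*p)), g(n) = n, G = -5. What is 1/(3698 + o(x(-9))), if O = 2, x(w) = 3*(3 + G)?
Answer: 18/66565 ≈ 0.00027041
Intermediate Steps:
x(w) = -6 (x(w) = 3*(3 - 5) = 3*(-2) = -6)
o(p) = 1/(p + p*(2 + p)) (o(p) = 1/(p + (p + 2)*p) = 1/(p + (2 + p)*p) = 1/(p + p*(2 + p)))
1/(3698 + o(x(-9))) = 1/(3698 + 1/((-6)*(3 - 6))) = 1/(3698 - ⅙/(-3)) = 1/(3698 - ⅙*(-⅓)) = 1/(3698 + 1/18) = 1/(66565/18) = 18/66565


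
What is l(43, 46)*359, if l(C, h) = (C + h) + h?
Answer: 48465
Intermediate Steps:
l(C, h) = C + 2*h
l(43, 46)*359 = (43 + 2*46)*359 = (43 + 92)*359 = 135*359 = 48465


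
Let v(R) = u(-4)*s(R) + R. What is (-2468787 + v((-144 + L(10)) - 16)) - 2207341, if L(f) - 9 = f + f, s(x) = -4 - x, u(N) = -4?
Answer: -4676767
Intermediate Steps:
L(f) = 9 + 2*f (L(f) = 9 + (f + f) = 9 + 2*f)
v(R) = 16 + 5*R (v(R) = -4*(-4 - R) + R = (16 + 4*R) + R = 16 + 5*R)
(-2468787 + v((-144 + L(10)) - 16)) - 2207341 = (-2468787 + (16 + 5*((-144 + (9 + 2*10)) - 16))) - 2207341 = (-2468787 + (16 + 5*((-144 + (9 + 20)) - 16))) - 2207341 = (-2468787 + (16 + 5*((-144 + 29) - 16))) - 2207341 = (-2468787 + (16 + 5*(-115 - 16))) - 2207341 = (-2468787 + (16 + 5*(-131))) - 2207341 = (-2468787 + (16 - 655)) - 2207341 = (-2468787 - 639) - 2207341 = -2469426 - 2207341 = -4676767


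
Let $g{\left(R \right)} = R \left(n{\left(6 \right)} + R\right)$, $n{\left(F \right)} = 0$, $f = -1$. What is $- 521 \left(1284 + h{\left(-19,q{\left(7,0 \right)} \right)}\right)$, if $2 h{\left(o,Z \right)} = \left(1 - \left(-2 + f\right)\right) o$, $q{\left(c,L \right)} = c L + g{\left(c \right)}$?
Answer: $-649166$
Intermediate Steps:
$g{\left(R \right)} = R^{2}$ ($g{\left(R \right)} = R \left(0 + R\right) = R R = R^{2}$)
$q{\left(c,L \right)} = c^{2} + L c$ ($q{\left(c,L \right)} = c L + c^{2} = L c + c^{2} = c^{2} + L c$)
$h{\left(o,Z \right)} = 2 o$ ($h{\left(o,Z \right)} = \frac{\left(1 + \left(2 - -1\right)\right) o}{2} = \frac{\left(1 + \left(2 + 1\right)\right) o}{2} = \frac{\left(1 + 3\right) o}{2} = \frac{4 o}{2} = 2 o$)
$- 521 \left(1284 + h{\left(-19,q{\left(7,0 \right)} \right)}\right) = - 521 \left(1284 + 2 \left(-19\right)\right) = - 521 \left(1284 - 38\right) = \left(-521\right) 1246 = -649166$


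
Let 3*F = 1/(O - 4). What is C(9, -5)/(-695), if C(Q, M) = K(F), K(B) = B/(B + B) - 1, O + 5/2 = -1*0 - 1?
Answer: 1/1390 ≈ 0.00071942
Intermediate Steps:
O = -7/2 (O = -5/2 + (-1*0 - 1) = -5/2 + (0 - 1) = -5/2 - 1 = -7/2 ≈ -3.5000)
F = -2/45 (F = 1/(3*(-7/2 - 4)) = 1/(3*(-15/2)) = (⅓)*(-2/15) = -2/45 ≈ -0.044444)
K(B) = -½ (K(B) = B/((2*B)) - 1 = (1/(2*B))*B - 1 = ½ - 1 = -½)
C(Q, M) = -½
C(9, -5)/(-695) = -½/(-695) = -½*(-1/695) = 1/1390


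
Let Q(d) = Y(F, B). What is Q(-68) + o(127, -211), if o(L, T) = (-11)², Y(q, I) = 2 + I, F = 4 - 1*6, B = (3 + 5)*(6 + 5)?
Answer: 211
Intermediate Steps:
B = 88 (B = 8*11 = 88)
F = -2 (F = 4 - 6 = -2)
o(L, T) = 121
Q(d) = 90 (Q(d) = 2 + 88 = 90)
Q(-68) + o(127, -211) = 90 + 121 = 211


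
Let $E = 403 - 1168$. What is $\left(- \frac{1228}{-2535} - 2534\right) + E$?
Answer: $- \frac{8361737}{2535} \approx -3298.5$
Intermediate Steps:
$E = -765$
$\left(- \frac{1228}{-2535} - 2534\right) + E = \left(- \frac{1228}{-2535} - 2534\right) - 765 = \left(\left(-1228\right) \left(- \frac{1}{2535}\right) - 2534\right) - 765 = \left(\frac{1228}{2535} - 2534\right) - 765 = - \frac{6422462}{2535} - 765 = - \frac{8361737}{2535}$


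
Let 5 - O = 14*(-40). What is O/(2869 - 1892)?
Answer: 565/977 ≈ 0.57830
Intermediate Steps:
O = 565 (O = 5 - 14*(-40) = 5 - 1*(-560) = 5 + 560 = 565)
O/(2869 - 1892) = 565/(2869 - 1892) = 565/977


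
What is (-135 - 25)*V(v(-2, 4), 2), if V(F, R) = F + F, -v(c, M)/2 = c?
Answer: -1280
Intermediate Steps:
v(c, M) = -2*c
V(F, R) = 2*F
(-135 - 25)*V(v(-2, 4), 2) = (-135 - 25)*(2*(-2*(-2))) = -320*4 = -160*8 = -1280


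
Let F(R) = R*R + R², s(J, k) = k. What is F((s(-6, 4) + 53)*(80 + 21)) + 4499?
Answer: 66290597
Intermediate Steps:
F(R) = 2*R² (F(R) = R² + R² = 2*R²)
F((s(-6, 4) + 53)*(80 + 21)) + 4499 = 2*((4 + 53)*(80 + 21))² + 4499 = 2*(57*101)² + 4499 = 2*5757² + 4499 = 2*33143049 + 4499 = 66286098 + 4499 = 66290597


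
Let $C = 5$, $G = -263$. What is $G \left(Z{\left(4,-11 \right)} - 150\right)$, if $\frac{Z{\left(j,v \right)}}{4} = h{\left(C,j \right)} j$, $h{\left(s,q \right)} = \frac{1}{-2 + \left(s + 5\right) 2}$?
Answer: $\frac{352946}{9} \approx 39216.0$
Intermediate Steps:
$h{\left(s,q \right)} = \frac{1}{8 + 2 s}$ ($h{\left(s,q \right)} = \frac{1}{-2 + \left(5 + s\right) 2} = \frac{1}{-2 + \left(10 + 2 s\right)} = \frac{1}{8 + 2 s}$)
$Z{\left(j,v \right)} = \frac{2 j}{9}$ ($Z{\left(j,v \right)} = 4 \frac{1}{2 \left(4 + 5\right)} j = 4 \frac{1}{2 \cdot 9} j = 4 \cdot \frac{1}{2} \cdot \frac{1}{9} j = 4 \frac{j}{18} = \frac{2 j}{9}$)
$G \left(Z{\left(4,-11 \right)} - 150\right) = - 263 \left(\frac{2}{9} \cdot 4 - 150\right) = - 263 \left(\frac{8}{9} - 150\right) = \left(-263\right) \left(- \frac{1342}{9}\right) = \frac{352946}{9}$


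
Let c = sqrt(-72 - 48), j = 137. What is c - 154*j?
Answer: -21098 + 2*I*sqrt(30) ≈ -21098.0 + 10.954*I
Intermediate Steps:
c = 2*I*sqrt(30) (c = sqrt(-120) = 2*I*sqrt(30) ≈ 10.954*I)
c - 154*j = 2*I*sqrt(30) - 154*137 = 2*I*sqrt(30) - 21098 = -21098 + 2*I*sqrt(30)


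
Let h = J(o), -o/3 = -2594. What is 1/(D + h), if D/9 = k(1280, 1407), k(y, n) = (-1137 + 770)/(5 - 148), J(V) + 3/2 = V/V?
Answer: 286/6463 ≈ 0.044252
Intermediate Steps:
o = 7782 (o = -3*(-2594) = 7782)
J(V) = -½ (J(V) = -3/2 + V/V = -3/2 + 1 = -½)
h = -½ ≈ -0.50000
k(y, n) = 367/143 (k(y, n) = -367/(-143) = -367*(-1/143) = 367/143)
D = 3303/143 (D = 9*(367/143) = 3303/143 ≈ 23.098)
1/(D + h) = 1/(3303/143 - ½) = 1/(6463/286) = 286/6463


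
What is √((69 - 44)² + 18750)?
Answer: 25*√31 ≈ 139.19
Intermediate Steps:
√((69 - 44)² + 18750) = √(25² + 18750) = √(625 + 18750) = √19375 = 25*√31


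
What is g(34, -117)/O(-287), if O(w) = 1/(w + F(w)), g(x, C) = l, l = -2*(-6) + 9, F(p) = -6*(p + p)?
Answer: 66297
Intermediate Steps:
F(p) = -12*p
l = 21 (l = 12 + 9 = 21)
g(x, C) = 21
O(w) = -1/(11*w) (O(w) = 1/(w - 12*w) = 1/(-11*w) = -1/(11*w))
g(34, -117)/O(-287) = 21/((-1/11/(-287))) = 21/((-1/11*(-1/287))) = 21/(1/3157) = 21*3157 = 66297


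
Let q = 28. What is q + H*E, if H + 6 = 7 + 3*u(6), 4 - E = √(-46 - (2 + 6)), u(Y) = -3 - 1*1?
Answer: -16 + 33*I*√6 ≈ -16.0 + 80.833*I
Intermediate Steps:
u(Y) = -4 (u(Y) = -3 - 1 = -4)
E = 4 - 3*I*√6 (E = 4 - √(-46 - (2 + 6)) = 4 - √(-46 - 1*8) = 4 - √(-46 - 8) = 4 - √(-54) = 4 - 3*I*√6 ≈ 4.0 - 7.3485*I)
H = -11 (H = -6 + (7 + 3*(-4)) = -6 + (7 - 12) = -6 - 5 = -11)
q + H*E = 28 - 11*(4 - 3*I*√6) = 28 + (-44 + 33*I*√6) = -16 + 33*I*√6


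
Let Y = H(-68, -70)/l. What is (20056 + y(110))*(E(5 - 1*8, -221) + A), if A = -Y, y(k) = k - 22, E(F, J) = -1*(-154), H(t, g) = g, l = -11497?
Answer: 35664307392/11497 ≈ 3.1021e+6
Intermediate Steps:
Y = 70/11497 (Y = -70/(-11497) = -70*(-1/11497) = 70/11497 ≈ 0.0060885)
E(F, J) = 154
y(k) = -22 + k
A = -70/11497 (A = -1*70/11497 = -70/11497 ≈ -0.0060885)
(20056 + y(110))*(E(5 - 1*8, -221) + A) = (20056 + (-22 + 110))*(154 - 70/11497) = (20056 + 88)*(1770468/11497) = 20144*(1770468/11497) = 35664307392/11497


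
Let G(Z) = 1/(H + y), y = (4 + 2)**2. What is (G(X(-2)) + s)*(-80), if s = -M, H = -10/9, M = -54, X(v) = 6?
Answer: -678600/157 ≈ -4322.3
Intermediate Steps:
y = 36 (y = 6**2 = 36)
H = -10/9 (H = -10*1/9 = -10/9 ≈ -1.1111)
s = 54 (s = -1*(-54) = 54)
G(Z) = 9/314 (G(Z) = 1/(-10/9 + 36) = 1/(314/9) = 9/314)
(G(X(-2)) + s)*(-80) = (9/314 + 54)*(-80) = (16965/314)*(-80) = -678600/157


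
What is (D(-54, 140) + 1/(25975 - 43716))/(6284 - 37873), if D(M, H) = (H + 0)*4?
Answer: -9934959/560420449 ≈ -0.017728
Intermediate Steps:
D(M, H) = 4*H (D(M, H) = H*4 = 4*H)
(D(-54, 140) + 1/(25975 - 43716))/(6284 - 37873) = (4*140 + 1/(25975 - 43716))/(6284 - 37873) = (560 + 1/(-17741))/(-31589) = (560 - 1/17741)*(-1/31589) = (9934959/17741)*(-1/31589) = -9934959/560420449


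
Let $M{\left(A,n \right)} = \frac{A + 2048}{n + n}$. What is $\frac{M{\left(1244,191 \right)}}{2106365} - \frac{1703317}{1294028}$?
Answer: $- \frac{685269066756567}{520607800050020} \approx -1.3163$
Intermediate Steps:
$M{\left(A,n \right)} = \frac{2048 + A}{2 n}$
$\frac{M{\left(1244,191 \right)}}{2106365} - \frac{1703317}{1294028} = \frac{\frac{1}{2} \cdot \frac{1}{191} \left(2048 + 1244\right)}{2106365} - \frac{1703317}{1294028} = \frac{1}{2} \cdot \frac{1}{191} \cdot 3292 \cdot \frac{1}{2106365} - \frac{1703317}{1294028} = \frac{1646}{191} \cdot \frac{1}{2106365} - \frac{1703317}{1294028} = \frac{1646}{402315715} - \frac{1703317}{1294028} = - \frac{685269066756567}{520607800050020}$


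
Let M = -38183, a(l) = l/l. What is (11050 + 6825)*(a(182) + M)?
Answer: -682503250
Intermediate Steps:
a(l) = 1
(11050 + 6825)*(a(182) + M) = (11050 + 6825)*(1 - 38183) = 17875*(-38182) = -682503250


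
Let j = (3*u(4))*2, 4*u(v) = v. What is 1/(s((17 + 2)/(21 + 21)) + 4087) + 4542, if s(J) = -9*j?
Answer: 18317887/4033 ≈ 4542.0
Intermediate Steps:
u(v) = v/4
j = 6 (j = (3*((1/4)*4))*2 = (3*1)*2 = 3*2 = 6)
s(J) = -54 (s(J) = -9*6 = -54)
1/(s((17 + 2)/(21 + 21)) + 4087) + 4542 = 1/(-54 + 4087) + 4542 = 1/4033 + 4542 = 18317887/4033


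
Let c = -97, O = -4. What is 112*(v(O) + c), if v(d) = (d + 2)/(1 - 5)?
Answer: -10808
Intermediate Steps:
v(d) = -½ - d/4 (v(d) = (2 + d)/(-4) = (2 + d)*(-¼) = -½ - d/4)
112*(v(O) + c) = 112*((-½ - ¼*(-4)) - 97) = 112*((-½ + 1) - 97) = 112*(½ - 97) = 112*(-193/2) = -10808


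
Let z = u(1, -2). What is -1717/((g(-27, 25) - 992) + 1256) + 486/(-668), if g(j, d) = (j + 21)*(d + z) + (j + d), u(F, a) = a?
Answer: -301805/20708 ≈ -14.574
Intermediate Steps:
z = -2
g(j, d) = d + j + (-2 + d)*(21 + j) (g(j, d) = (j + 21)*(d - 2) + (j + d) = (21 + j)*(-2 + d) + (d + j) = (-2 + d)*(21 + j) + (d + j) = d + j + (-2 + d)*(21 + j))
-1717/((g(-27, 25) - 992) + 1256) + 486/(-668) = -1717/(((-42 - 1*(-27) + 22*25 + 25*(-27)) - 992) + 1256) + 486/(-668) = -1717/(((-42 + 27 + 550 - 675) - 992) + 1256) + 486*(-1/668) = -1717/((-140 - 992) + 1256) - 243/334 = -1717/(-1132 + 1256) - 243/334 = -1717/124 - 243/334 = -301805/20708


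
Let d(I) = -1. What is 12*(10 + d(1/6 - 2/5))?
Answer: 108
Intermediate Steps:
12*(10 + d(1/6 - 2/5)) = 12*(10 - 1) = 12*9 = 108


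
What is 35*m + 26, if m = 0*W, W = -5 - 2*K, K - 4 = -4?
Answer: 26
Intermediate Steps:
K = 0 (K = 4 - 4 = 0)
W = -5 (W = -5 - 2*0 = -5 + 0 = -5)
m = 0 (m = 0*(-5) = 0)
35*m + 26 = 35*0 + 26 = 0 + 26 = 26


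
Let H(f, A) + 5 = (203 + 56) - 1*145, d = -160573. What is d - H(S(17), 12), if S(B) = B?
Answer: -160682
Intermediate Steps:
H(f, A) = 109 (H(f, A) = -5 + ((203 + 56) - 1*145) = -5 + (259 - 145) = -5 + 114 = 109)
d - H(S(17), 12) = -160573 - 1*109 = -160573 - 109 = -160682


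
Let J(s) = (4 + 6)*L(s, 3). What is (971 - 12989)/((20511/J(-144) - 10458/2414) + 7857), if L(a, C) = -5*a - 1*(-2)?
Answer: -34910447240/22819048059 ≈ -1.5299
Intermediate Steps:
L(a, C) = 2 - 5*a (L(a, C) = -5*a + 2 = 2 - 5*a)
J(s) = 20 - 50*s (J(s) = (4 + 6)*(2 - 5*s) = 10*(2 - 5*s) = 20 - 50*s)
(971 - 12989)/((20511/J(-144) - 10458/2414) + 7857) = (971 - 12989)/((20511/(20 - 50*(-144)) - 10458/2414) + 7857) = -12018/((20511/(20 + 7200) - 10458*1/2414) + 7857) = -12018/((20511/7220 - 5229/1207) + 7857) = -12018/(-12996603/8714540 + 7857) = -12018/68457144177/8714540 = -12018*8714540/68457144177 = -34910447240/22819048059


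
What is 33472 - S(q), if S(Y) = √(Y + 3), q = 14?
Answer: 33472 - √17 ≈ 33468.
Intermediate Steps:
S(Y) = √(3 + Y)
33472 - S(q) = 33472 - √(3 + 14) = 33472 - √17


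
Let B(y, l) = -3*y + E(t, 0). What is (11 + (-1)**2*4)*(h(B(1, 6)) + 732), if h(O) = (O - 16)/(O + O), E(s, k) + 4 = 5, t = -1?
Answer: 22095/2 ≈ 11048.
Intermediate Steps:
E(s, k) = 1 (E(s, k) = -4 + 5 = 1)
B(y, l) = 1 - 3*y (B(y, l) = -3*y + 1 = 1 - 3*y)
h(O) = (-16 + O)/(2*O) (h(O) = (-16 + O)/((2*O)) = (-16 + O)*(1/(2*O)) = (-16 + O)/(2*O))
(11 + (-1)**2*4)*(h(B(1, 6)) + 732) = (11 + (-1)**2*4)*((-16 + (1 - 3*1))/(2*(1 - 3*1)) + 732) = (11 + 1*4)*((-16 + (1 - 3))/(2*(1 - 3)) + 732) = (11 + 4)*((1/2)*(-16 - 2)/(-2) + 732) = 15*((1/2)*(-1/2)*(-18) + 732) = 15*(9/2 + 732) = 15*(1473/2) = 22095/2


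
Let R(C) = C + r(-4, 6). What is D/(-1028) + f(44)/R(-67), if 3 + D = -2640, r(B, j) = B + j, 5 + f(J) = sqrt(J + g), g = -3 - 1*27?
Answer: 35387/13364 - sqrt(14)/65 ≈ 2.5904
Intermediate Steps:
g = -30 (g = -3 - 27 = -30)
f(J) = -5 + sqrt(-30 + J) (f(J) = -5 + sqrt(J - 30) = -5 + sqrt(-30 + J))
D = -2643 (D = -3 - 2640 = -2643)
R(C) = 2 + C (R(C) = C + (-4 + 6) = C + 2 = 2 + C)
D/(-1028) + f(44)/R(-67) = -2643/(-1028) + (-5 + sqrt(-30 + 44))/(2 - 67) = -2643*(-1/1028) + (-5 + sqrt(14))/(-65) = 2643/1028 + (-5 + sqrt(14))*(-1/65) = 2643/1028 + (1/13 - sqrt(14)/65) = 35387/13364 - sqrt(14)/65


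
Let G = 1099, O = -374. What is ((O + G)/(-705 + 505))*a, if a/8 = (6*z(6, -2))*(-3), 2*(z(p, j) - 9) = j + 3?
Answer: 4959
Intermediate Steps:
z(p, j) = 21/2 + j/2 (z(p, j) = 9 + (j + 3)/2 = 9 + (3 + j)/2 = 9 + (3/2 + j/2) = 21/2 + j/2)
a = -1368 (a = 8*((6*(21/2 + (1/2)*(-2)))*(-3)) = 8*((6*(21/2 - 1))*(-3)) = 8*((6*(19/2))*(-3)) = 8*(57*(-3)) = 8*(-171) = -1368)
((O + G)/(-705 + 505))*a = ((-374 + 1099)/(-705 + 505))*(-1368) = (725/(-200))*(-1368) = (725*(-1/200))*(-1368) = -29/8*(-1368) = 4959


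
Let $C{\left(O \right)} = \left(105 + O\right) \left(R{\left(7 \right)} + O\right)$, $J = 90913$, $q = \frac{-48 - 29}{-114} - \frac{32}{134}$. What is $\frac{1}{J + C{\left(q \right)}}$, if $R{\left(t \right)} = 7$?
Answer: $\frac{58339044}{5349520772497} \approx 1.0905 \cdot 10^{-5}$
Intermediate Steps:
$q = \frac{3335}{7638}$ ($q = \left(-77\right) \left(- \frac{1}{114}\right) - \frac{16}{67} = \frac{77}{114} - \frac{16}{67} = \frac{3335}{7638} \approx 0.43663$)
$C{\left(O \right)} = \left(7 + O\right) \left(105 + O\right)$ ($C{\left(O \right)} = \left(105 + O\right) \left(7 + O\right) = \left(7 + O\right) \left(105 + O\right)$)
$\frac{1}{J + C{\left(q \right)}} = \frac{1}{90913 + \left(735 + \left(\frac{3335}{7638}\right)^{2} + 112 \cdot \frac{3335}{7638}\right)} = \frac{1}{90913 + \left(735 + \frac{11122225}{58339044} + \frac{186760}{3819}\right)} = \frac{1}{90913 + \frac{45743265325}{58339044}} = \frac{1}{\frac{5349520772497}{58339044}} = \frac{58339044}{5349520772497}$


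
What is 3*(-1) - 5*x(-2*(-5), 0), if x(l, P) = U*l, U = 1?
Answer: -53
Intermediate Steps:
x(l, P) = l (x(l, P) = 1*l = l)
3*(-1) - 5*x(-2*(-5), 0) = 3*(-1) - (-10)*(-5) = -3 - 5*10 = -3 - 50 = -53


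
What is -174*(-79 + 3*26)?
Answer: 174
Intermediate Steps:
-174*(-79 + 3*26) = -174*(-79 + 78) = -174*(-1) = 174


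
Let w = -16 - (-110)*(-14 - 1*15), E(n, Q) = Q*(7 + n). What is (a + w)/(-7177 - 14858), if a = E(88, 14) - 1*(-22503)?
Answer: -20627/22035 ≈ -0.93610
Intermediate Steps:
w = -3206 (w = -16 - (-110)*(-14 - 15) = -16 - (-110)*(-29) = -16 - 110*29 = -16 - 3190 = -3206)
a = 23833 (a = 14*(7 + 88) - 1*(-22503) = 14*95 + 22503 = 1330 + 22503 = 23833)
(a + w)/(-7177 - 14858) = (23833 - 3206)/(-7177 - 14858) = 20627/(-22035) = 20627*(-1/22035) = -20627/22035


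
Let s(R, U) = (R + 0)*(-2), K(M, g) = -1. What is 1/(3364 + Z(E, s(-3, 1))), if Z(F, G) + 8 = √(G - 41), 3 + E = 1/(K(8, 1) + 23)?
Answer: 3356/11262771 - I*√35/11262771 ≈ 0.00029797 - 5.2528e-7*I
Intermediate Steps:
s(R, U) = -2*R (s(R, U) = R*(-2) = -2*R)
E = -65/22 (E = -3 + 1/(-1 + 23) = -3 + 1/22 = -65/22 ≈ -2.9545)
Z(F, G) = -8 + √(-41 + G) (Z(F, G) = -8 + √(G - 41) = -8 + √(-41 + G))
1/(3364 + Z(E, s(-3, 1))) = 1/(3364 + (-8 + √(-41 - 2*(-3)))) = 1/(3364 + (-8 + √(-41 + 6))) = 1/(3364 + (-8 + √(-35))) = 1/(3364 + (-8 + I*√35)) = 1/(3356 + I*√35)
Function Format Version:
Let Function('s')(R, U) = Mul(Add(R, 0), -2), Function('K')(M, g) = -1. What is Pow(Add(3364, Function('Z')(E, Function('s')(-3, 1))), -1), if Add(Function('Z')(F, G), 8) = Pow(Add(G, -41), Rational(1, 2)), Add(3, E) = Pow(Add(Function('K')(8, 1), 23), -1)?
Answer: Add(Rational(3356, 11262771), Mul(Rational(-1, 11262771), I, Pow(35, Rational(1, 2)))) ≈ Add(0.00029797, Mul(-5.2528e-7, I))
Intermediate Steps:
Function('s')(R, U) = Mul(-2, R) (Function('s')(R, U) = Mul(R, -2) = Mul(-2, R))
E = Rational(-65, 22) (E = Add(-3, Pow(Add(-1, 23), -1)) = Add(-3, Pow(22, -1)) = Add(-3, Rational(1, 22)) = Rational(-65, 22) ≈ -2.9545)
Function('Z')(F, G) = Add(-8, Pow(Add(-41, G), Rational(1, 2))) (Function('Z')(F, G) = Add(-8, Pow(Add(G, -41), Rational(1, 2))) = Add(-8, Pow(Add(-41, G), Rational(1, 2))))
Pow(Add(3364, Function('Z')(E, Function('s')(-3, 1))), -1) = Pow(Add(3364, Add(-8, Pow(Add(-41, Mul(-2, -3)), Rational(1, 2)))), -1) = Pow(Add(3364, Add(-8, Pow(Add(-41, 6), Rational(1, 2)))), -1) = Pow(Add(3364, Add(-8, Pow(-35, Rational(1, 2)))), -1) = Pow(Add(3364, Add(-8, Mul(I, Pow(35, Rational(1, 2))))), -1) = Pow(Add(3356, Mul(I, Pow(35, Rational(1, 2)))), -1)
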